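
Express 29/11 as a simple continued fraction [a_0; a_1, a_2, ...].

Run the Euclidean algorithm on 29 and 11; the successive quotients are the partial quotients a_0, a_1, ... (each step inverts the fractional part left over by the previous one):
  29 = 2*11 + 7, so a_0 = 2.
  11 = 1*7 + 4, so a_1 = 1.
  7 = 1*4 + 3, so a_2 = 1.
  4 = 1*3 + 1, so a_3 = 1.
  3 = 3*1 + 0, so a_4 = 3.
The remainder reaches 0 after 5 divisions, so the expansion has 5 partial quotients, read off in order.

[2; 1, 1, 1, 3]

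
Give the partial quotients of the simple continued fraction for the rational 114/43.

Run the Euclidean algorithm on 114 and 43; the successive quotients are the partial quotients a_0, a_1, ... (each step inverts the fractional part left over by the previous one):
  114 = 2*43 + 28, so a_0 = 2.
  43 = 1*28 + 15, so a_1 = 1.
  28 = 1*15 + 13, so a_2 = 1.
  15 = 1*13 + 2, so a_3 = 1.
  13 = 6*2 + 1, so a_4 = 6.
  2 = 2*1 + 0, so a_5 = 2.
The remainder reaches 0 after 6 divisions, so the expansion has 6 partial quotients, read off in order.

[2; 1, 1, 1, 6, 2]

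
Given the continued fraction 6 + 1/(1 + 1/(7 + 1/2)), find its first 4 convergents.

6/1, 7/1, 55/8, 117/17

Using the convergent recurrence p_i = a_i*p_{i-1} + p_{i-2}, q_i = a_i*q_{i-1} + q_{i-2} with p_{-2}=0, p_{-1}=1, q_{-2}=1, q_{-1}=0:
  i=0: a_0=6, p_0 = 6*1 + 0 = 6, q_0 = 6*0 + 1 = 1.
  i=1: a_1=1, p_1 = 1*6 + 1 = 7, q_1 = 1*1 + 0 = 1.
  i=2: a_2=7, p_2 = 7*7 + 6 = 55, q_2 = 7*1 + 1 = 8.
  i=3: a_3=2, p_3 = 2*55 + 7 = 117, q_3 = 2*8 + 1 = 17.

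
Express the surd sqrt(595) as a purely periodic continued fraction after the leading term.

Write x_i = (sqrt(595) + m_i)/d_i with (m_0, d_0) = (0, 1). a_0 = floor(sqrt(595)) = 24, since 24^2 = 576 <= 595 < 625 = 25^2.
Iterate m_{i+1} = d_i*a_i - m_i, d_{i+1} = (595 - m_{i+1}^2)/d_i, a_{i+1} = floor((a_0 + m_{i+1})/d_{i+1}):
  m_1 = 1*24 - 0 = 24, d_1 = (595 - 24^2)/1 = 19/1 = 19, a_1 = floor((24 + 24)/19) = 2.
  m_2 = 19*2 - 24 = 14, d_2 = (595 - 14^2)/19 = 399/19 = 21, a_2 = floor((24 + 14)/21) = 1.
  m_3 = 21*1 - 14 = 7, d_3 = (595 - 7^2)/21 = 546/21 = 26, a_3 = floor((24 + 7)/26) = 1.
  m_4 = 26*1 - 7 = 19, d_4 = (595 - 19^2)/26 = 234/26 = 9, a_4 = floor((24 + 19)/9) = 4.
  m_5 = 9*4 - 19 = 17, d_5 = (595 - 17^2)/9 = 306/9 = 34, a_5 = floor((24 + 17)/34) = 1.
  m_6 = 34*1 - 17 = 17, d_6 = (595 - 17^2)/34 = 306/34 = 9, a_6 = floor((24 + 17)/9) = 4.
  m_7 = 9*4 - 17 = 19, d_7 = (595 - 19^2)/9 = 234/9 = 26, a_7 = floor((24 + 19)/26) = 1.
  m_8 = 26*1 - 19 = 7, d_8 = (595 - 7^2)/26 = 546/26 = 21, a_8 = floor((24 + 7)/21) = 1.
  m_9 = 21*1 - 7 = 14, d_9 = (595 - 14^2)/21 = 399/21 = 19, a_9 = floor((24 + 14)/19) = 2.
  m_10 = 19*2 - 14 = 24, d_10 = (595 - 24^2)/19 = 19/19 = 1, a_10 = floor((24 + 24)/1) = 48.
  m_11 = 1*48 - 24 = 24, d_11 = (595 - 24^2)/1 = 19/1 = 19: (m_11, d_11) = (m_1, d_1) = (24, 19), so from here the quotients repeat a_1, ..., a_10; the period length is 10.
Hence the expansion of sqrt(595) is a_0 = 24 followed by the repeating block 2, 1, 1, 4, 1, 4, 1, 1, 2, 48 (period 10).

[24; (2, 1, 1, 4, 1, 4, 1, 1, 2, 48)]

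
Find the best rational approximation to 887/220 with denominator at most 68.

254/63

Expand x = 887/220 as a continued fraction with the Euclidean algorithm:
  887 = 4*220 + 7, so a_0 = 4.
  220 = 31*7 + 3, so a_1 = 31.
  7 = 2*3 + 1, so a_2 = 2.
  3 = 3*1 + 0, so a_3 = 3.
so x = [4; 31, 2, 3].
Convergents (p_i = a_i*p_{i-1} + p_{i-2}, q_i = a_i*q_{i-1} + q_{i-2} with p_{-2}=0, p_{-1}=1, q_{-2}=1, q_{-1}=0), until the denominator exceeds 68:
  i=0: a_0=4, p_0 = 4*1 + 0 = 4, q_0 = 4*0 + 1 = 1.
  i=1: a_1=31, p_1 = 31*4 + 1 = 125, q_1 = 31*1 + 0 = 31.
  i=2: a_2=2, p_2 = 2*125 + 4 = 254, q_2 = 2*31 + 1 = 63.
  i=3: a_3=3, p_3 = 3*254 + 125 = 887, q_3 = 3*63 + 31 = 220.
q_3 = 220 > 68, so the last convergent with denominator <= 68 is p_2/q_2 = 254/63.
The closest fraction with denominator <= 68 is either p_2/q_2 or the intermediate fraction (k*p_2 + p_1)/(k*q_2 + q_1) with the largest k >= 1 whose denominator stays <= 68; these approach x as k grows, and every other convergent or intermediate fraction in range is farther away.
Largest k: floor((68 - q_1)/q_2) = floor((68 - 31)/63) = 0.
Since k = 0, no intermediate fraction beyond p_2/q_2 has denominator <= 68, so the convergent 254/63 is the closest (its error is |887*63 - 254*220|/(220*63) = 1/13860).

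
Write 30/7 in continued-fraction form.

[4; 3, 2]

Run the Euclidean algorithm on 30 and 7; the successive quotients are the partial quotients a_0, a_1, ... (each step inverts the fractional part left over by the previous one):
  30 = 4*7 + 2, so a_0 = 4.
  7 = 3*2 + 1, so a_1 = 3.
  2 = 2*1 + 0, so a_2 = 2.
The remainder reaches 0 after 3 divisions, so the expansion has 3 partial quotients, read off in order.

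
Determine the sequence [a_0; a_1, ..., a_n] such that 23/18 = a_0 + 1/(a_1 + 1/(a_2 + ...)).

Run the Euclidean algorithm on 23 and 18; the successive quotients are the partial quotients a_0, a_1, ... (each step inverts the fractional part left over by the previous one):
  23 = 1*18 + 5, so a_0 = 1.
  18 = 3*5 + 3, so a_1 = 3.
  5 = 1*3 + 2, so a_2 = 1.
  3 = 1*2 + 1, so a_3 = 1.
  2 = 2*1 + 0, so a_4 = 2.
The remainder reaches 0 after 5 divisions, so the expansion has 5 partial quotients, read off in order.

[1; 3, 1, 1, 2]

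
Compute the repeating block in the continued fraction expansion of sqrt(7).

Write x_i = (sqrt(7) + m_i)/d_i with (m_0, d_0) = (0, 1). a_0 = floor(sqrt(7)) = 2, since 2^2 = 4 <= 7 < 9 = 3^2.
Iterate m_{i+1} = d_i*a_i - m_i, d_{i+1} = (7 - m_{i+1}^2)/d_i, a_{i+1} = floor((a_0 + m_{i+1})/d_{i+1}):
  m_1 = 1*2 - 0 = 2, d_1 = (7 - 2^2)/1 = 3/1 = 3, a_1 = floor((2 + 2)/3) = 1.
  m_2 = 3*1 - 2 = 1, d_2 = (7 - 1^2)/3 = 6/3 = 2, a_2 = floor((2 + 1)/2) = 1.
  m_3 = 2*1 - 1 = 1, d_3 = (7 - 1^2)/2 = 6/2 = 3, a_3 = floor((2 + 1)/3) = 1.
  m_4 = 3*1 - 1 = 2, d_4 = (7 - 2^2)/3 = 3/3 = 1, a_4 = floor((2 + 2)/1) = 4.
  m_5 = 1*4 - 2 = 2, d_5 = (7 - 2^2)/1 = 3/1 = 3: (m_5, d_5) = (m_1, d_1) = (2, 3), so from here the quotients repeat a_1, ..., a_4; the period length is 4.
Hence the expansion of sqrt(7) is a_0 = 2 followed by the repeating block 1, 1, 1, 4 (period 4).

[2; (1, 1, 1, 4)]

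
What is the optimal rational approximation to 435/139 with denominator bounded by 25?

Expand x = 435/139 as a continued fraction with the Euclidean algorithm:
  435 = 3*139 + 18, so a_0 = 3.
  139 = 7*18 + 13, so a_1 = 7.
  18 = 1*13 + 5, so a_2 = 1.
  13 = 2*5 + 3, so a_3 = 2.
  5 = 1*3 + 2, so a_4 = 1.
  3 = 1*2 + 1, so a_5 = 1.
  2 = 2*1 + 0, so a_6 = 2.
so x = [3; 7, 1, 2, 1, 1, 2].
Convergents (p_i = a_i*p_{i-1} + p_{i-2}, q_i = a_i*q_{i-1} + q_{i-2} with p_{-2}=0, p_{-1}=1, q_{-2}=1, q_{-1}=0), until the denominator exceeds 25:
  i=0: a_0=3, p_0 = 3*1 + 0 = 3, q_0 = 3*0 + 1 = 1.
  i=1: a_1=7, p_1 = 7*3 + 1 = 22, q_1 = 7*1 + 0 = 7.
  i=2: a_2=1, p_2 = 1*22 + 3 = 25, q_2 = 1*7 + 1 = 8.
  i=3: a_3=2, p_3 = 2*25 + 22 = 72, q_3 = 2*8 + 7 = 23.
  i=4: a_4=1, p_4 = 1*72 + 25 = 97, q_4 = 1*23 + 8 = 31.
q_4 = 31 > 25, so the last convergent with denominator <= 25 is p_3/q_3 = 72/23.
The closest fraction with denominator <= 25 is either p_3/q_3 or the intermediate fraction (k*p_3 + p_2)/(k*q_3 + q_2) with the largest k >= 1 whose denominator stays <= 25; these approach x as k grows, and every other convergent or intermediate fraction in range is farther away.
Largest k: floor((25 - q_2)/q_3) = floor((25 - 8)/23) = 0.
Since k = 0, no intermediate fraction beyond p_3/q_3 has denominator <= 25, so the convergent 72/23 is the closest (its error is |435*23 - 72*139|/(139*23) = 3/3197).

72/23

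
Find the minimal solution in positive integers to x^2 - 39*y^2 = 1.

(x, y) = (25, 4)

First expand sqrt(39) as a continued fraction. With x_i = (sqrt(39) + m_i)/d_i and (m_0, d_0) = (0, 1): a_0 = floor(sqrt(39)) = 6, since 6^2 = 36 <= 39 < 49 = 7^2.
Iterate m_{i+1} = d_i*a_i - m_i, d_{i+1} = (39 - m_{i+1}^2)/d_i, a_{i+1} = floor((a_0 + m_{i+1})/d_{i+1}):
  m_1 = 1*6 - 0 = 6, d_1 = (39 - 6^2)/1 = 3/1 = 3, a_1 = floor((6 + 6)/3) = 4.
  m_2 = 3*4 - 6 = 6, d_2 = (39 - 6^2)/3 = 3/3 = 1, a_2 = floor((6 + 6)/1) = 12.
  m_3 = 1*12 - 6 = 6, d_3 = (39 - 6^2)/1 = 3/1 = 3: (m_3, d_3) = (m_1, d_1) = (6, 3), so from here the quotients repeat a_1, a_2; the period length is 2.
So sqrt(39) = [6; (4, 12)] with period length k = 2.
k is even, so the fundamental solution of x^2 - 39y^2 = 1 is (p_{k-1}, q_{k-1}) = (p_1, q_1); compute convergents through index 1.
Convergents (p_i = a_i*p_{i-1} + p_{i-2}, q_i = a_i*q_{i-1} + q_{i-2} with p_{-2}=0, p_{-1}=1, q_{-2}=1, q_{-1}=0):
  i=0: a_0=6, p_0 = 6*1 + 0 = 6, q_0 = 6*0 + 1 = 1.
  i=1: a_1=4, p_1 = 4*6 + 1 = 25, q_1 = 4*1 + 0 = 4.
Check: 25^2 - 39*4^2 = 625 - 624 = 1, so (x, y) = (25, 4) solves the equation, and by the theorem it is the least positive solution.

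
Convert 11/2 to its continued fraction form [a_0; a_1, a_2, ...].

[5; 2]

Run the Euclidean algorithm on 11 and 2; the successive quotients are the partial quotients a_0, a_1, ... (each step inverts the fractional part left over by the previous one):
  11 = 5*2 + 1, so a_0 = 5.
  2 = 2*1 + 0, so a_1 = 2.
The remainder reaches 0 after 2 divisions, so the expansion has 2 partial quotients, read off in order.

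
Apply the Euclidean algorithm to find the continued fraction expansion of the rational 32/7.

[4; 1, 1, 3]

Run the Euclidean algorithm on 32 and 7; the successive quotients are the partial quotients a_0, a_1, ... (each step inverts the fractional part left over by the previous one):
  32 = 4*7 + 4, so a_0 = 4.
  7 = 1*4 + 3, so a_1 = 1.
  4 = 1*3 + 1, so a_2 = 1.
  3 = 3*1 + 0, so a_3 = 3.
The remainder reaches 0 after 4 divisions, so the expansion has 4 partial quotients, read off in order.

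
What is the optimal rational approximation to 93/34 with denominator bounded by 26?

Expand x = 93/34 as a continued fraction with the Euclidean algorithm:
  93 = 2*34 + 25, so a_0 = 2.
  34 = 1*25 + 9, so a_1 = 1.
  25 = 2*9 + 7, so a_2 = 2.
  9 = 1*7 + 2, so a_3 = 1.
  7 = 3*2 + 1, so a_4 = 3.
  2 = 2*1 + 0, so a_5 = 2.
so x = [2; 1, 2, 1, 3, 2].
Convergents (p_i = a_i*p_{i-1} + p_{i-2}, q_i = a_i*q_{i-1} + q_{i-2} with p_{-2}=0, p_{-1}=1, q_{-2}=1, q_{-1}=0), until the denominator exceeds 26:
  i=0: a_0=2, p_0 = 2*1 + 0 = 2, q_0 = 2*0 + 1 = 1.
  i=1: a_1=1, p_1 = 1*2 + 1 = 3, q_1 = 1*1 + 0 = 1.
  i=2: a_2=2, p_2 = 2*3 + 2 = 8, q_2 = 2*1 + 1 = 3.
  i=3: a_3=1, p_3 = 1*8 + 3 = 11, q_3 = 1*3 + 1 = 4.
  i=4: a_4=3, p_4 = 3*11 + 8 = 41, q_4 = 3*4 + 3 = 15.
  i=5: a_5=2, p_5 = 2*41 + 11 = 93, q_5 = 2*15 + 4 = 34.
q_5 = 34 > 26, so the last convergent with denominator <= 26 is p_4/q_4 = 41/15.
The closest fraction with denominator <= 26 is either p_4/q_4 or the intermediate fraction (k*p_4 + p_3)/(k*q_4 + q_3) with the largest k >= 1 whose denominator stays <= 26; these approach x as k grows, and every other convergent or intermediate fraction in range is farther away.
Largest k: floor((26 - q_3)/q_4) = floor((26 - 4)/15) = 1.
That gives (1*41 + 11)/(1*15 + 4) = 52/19.
Compare the errors: |x - 41/15| = |93*15 - 41*34|/(34*15) = 1/510, and |x - 52/19| = |93*19 - 52*34|/(34*19) = 1/646.
Cross-multiplying, 1*510 = 510 < 646 = 1*646, so 1/646 is smaller: the intermediate fraction 52/19 is closer to x than 41/15.

52/19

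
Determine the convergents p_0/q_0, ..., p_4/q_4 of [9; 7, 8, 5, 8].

9/1, 64/7, 521/57, 2669/292, 21873/2393

Using the convergent recurrence p_i = a_i*p_{i-1} + p_{i-2}, q_i = a_i*q_{i-1} + q_{i-2} with p_{-2}=0, p_{-1}=1, q_{-2}=1, q_{-1}=0:
  i=0: a_0=9, p_0 = 9*1 + 0 = 9, q_0 = 9*0 + 1 = 1.
  i=1: a_1=7, p_1 = 7*9 + 1 = 64, q_1 = 7*1 + 0 = 7.
  i=2: a_2=8, p_2 = 8*64 + 9 = 521, q_2 = 8*7 + 1 = 57.
  i=3: a_3=5, p_3 = 5*521 + 64 = 2669, q_3 = 5*57 + 7 = 292.
  i=4: a_4=8, p_4 = 8*2669 + 521 = 21873, q_4 = 8*292 + 57 = 2393.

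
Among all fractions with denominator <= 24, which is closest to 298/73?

49/12

Expand x = 298/73 as a continued fraction with the Euclidean algorithm:
  298 = 4*73 + 6, so a_0 = 4.
  73 = 12*6 + 1, so a_1 = 12.
  6 = 6*1 + 0, so a_2 = 6.
so x = [4; 12, 6].
Convergents (p_i = a_i*p_{i-1} + p_{i-2}, q_i = a_i*q_{i-1} + q_{i-2} with p_{-2}=0, p_{-1}=1, q_{-2}=1, q_{-1}=0), until the denominator exceeds 24:
  i=0: a_0=4, p_0 = 4*1 + 0 = 4, q_0 = 4*0 + 1 = 1.
  i=1: a_1=12, p_1 = 12*4 + 1 = 49, q_1 = 12*1 + 0 = 12.
  i=2: a_2=6, p_2 = 6*49 + 4 = 298, q_2 = 6*12 + 1 = 73.
q_2 = 73 > 24, so the last convergent with denominator <= 24 is p_1/q_1 = 49/12.
The closest fraction with denominator <= 24 is either p_1/q_1 or the intermediate fraction (k*p_1 + p_0)/(k*q_1 + q_0) with the largest k >= 1 whose denominator stays <= 24; these approach x as k grows, and every other convergent or intermediate fraction in range is farther away.
Largest k: floor((24 - q_0)/q_1) = floor((24 - 1)/12) = 1.
That gives (1*49 + 4)/(1*12 + 1) = 53/13.
Compare the errors: |x - 49/12| = |298*12 - 49*73|/(73*12) = 1/876, and |x - 53/13| = |298*13 - 53*73|/(73*13) = 5/949.
Cross-multiplying, 1*949 = 949 < 4380 = 5*876, so 1/876 is smaller: the convergent 49/12 is closer to x than 53/13.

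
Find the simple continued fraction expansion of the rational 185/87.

[2; 7, 1, 10]

Run the Euclidean algorithm on 185 and 87; the successive quotients are the partial quotients a_0, a_1, ... (each step inverts the fractional part left over by the previous one):
  185 = 2*87 + 11, so a_0 = 2.
  87 = 7*11 + 10, so a_1 = 7.
  11 = 1*10 + 1, so a_2 = 1.
  10 = 10*1 + 0, so a_3 = 10.
The remainder reaches 0 after 4 divisions, so the expansion has 4 partial quotients, read off in order.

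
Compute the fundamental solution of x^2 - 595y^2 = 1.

First expand sqrt(595) as a continued fraction. With x_i = (sqrt(595) + m_i)/d_i and (m_0, d_0) = (0, 1): a_0 = floor(sqrt(595)) = 24, since 24^2 = 576 <= 595 < 625 = 25^2.
Iterate m_{i+1} = d_i*a_i - m_i, d_{i+1} = (595 - m_{i+1}^2)/d_i, a_{i+1} = floor((a_0 + m_{i+1})/d_{i+1}):
  m_1 = 1*24 - 0 = 24, d_1 = (595 - 24^2)/1 = 19/1 = 19, a_1 = floor((24 + 24)/19) = 2.
  m_2 = 19*2 - 24 = 14, d_2 = (595 - 14^2)/19 = 399/19 = 21, a_2 = floor((24 + 14)/21) = 1.
  m_3 = 21*1 - 14 = 7, d_3 = (595 - 7^2)/21 = 546/21 = 26, a_3 = floor((24 + 7)/26) = 1.
  m_4 = 26*1 - 7 = 19, d_4 = (595 - 19^2)/26 = 234/26 = 9, a_4 = floor((24 + 19)/9) = 4.
  m_5 = 9*4 - 19 = 17, d_5 = (595 - 17^2)/9 = 306/9 = 34, a_5 = floor((24 + 17)/34) = 1.
  m_6 = 34*1 - 17 = 17, d_6 = (595 - 17^2)/34 = 306/34 = 9, a_6 = floor((24 + 17)/9) = 4.
  m_7 = 9*4 - 17 = 19, d_7 = (595 - 19^2)/9 = 234/9 = 26, a_7 = floor((24 + 19)/26) = 1.
  m_8 = 26*1 - 19 = 7, d_8 = (595 - 7^2)/26 = 546/26 = 21, a_8 = floor((24 + 7)/21) = 1.
  m_9 = 21*1 - 7 = 14, d_9 = (595 - 14^2)/21 = 399/21 = 19, a_9 = floor((24 + 14)/19) = 2.
  m_10 = 19*2 - 14 = 24, d_10 = (595 - 24^2)/19 = 19/19 = 1, a_10 = floor((24 + 24)/1) = 48.
  m_11 = 1*48 - 24 = 24, d_11 = (595 - 24^2)/1 = 19/1 = 19: (m_11, d_11) = (m_1, d_1) = (24, 19), so from here the quotients repeat a_1, ..., a_10; the period length is 10.
So sqrt(595) = [24; (2, 1, 1, 4, 1, 4, 1, 1, 2, 48)] with period length k = 10.
k is even, so the fundamental solution of x^2 - 595y^2 = 1 is (p_{k-1}, q_{k-1}) = (p_9, q_9); compute convergents through index 9.
Convergents (p_i = a_i*p_{i-1} + p_{i-2}, q_i = a_i*q_{i-1} + q_{i-2} with p_{-2}=0, p_{-1}=1, q_{-2}=1, q_{-1}=0):
  i=0: a_0=24, p_0 = 24*1 + 0 = 24, q_0 = 24*0 + 1 = 1.
  i=1: a_1=2, p_1 = 2*24 + 1 = 49, q_1 = 2*1 + 0 = 2.
  i=2: a_2=1, p_2 = 1*49 + 24 = 73, q_2 = 1*2 + 1 = 3.
  i=3: a_3=1, p_3 = 1*73 + 49 = 122, q_3 = 1*3 + 2 = 5.
  i=4: a_4=4, p_4 = 4*122 + 73 = 561, q_4 = 4*5 + 3 = 23.
  i=5: a_5=1, p_5 = 1*561 + 122 = 683, q_5 = 1*23 + 5 = 28.
  i=6: a_6=4, p_6 = 4*683 + 561 = 3293, q_6 = 4*28 + 23 = 135.
  i=7: a_7=1, p_7 = 1*3293 + 683 = 3976, q_7 = 1*135 + 28 = 163.
  i=8: a_8=1, p_8 = 1*3976 + 3293 = 7269, q_8 = 1*163 + 135 = 298.
  i=9: a_9=2, p_9 = 2*7269 + 3976 = 18514, q_9 = 2*298 + 163 = 759.
Check: 18514^2 - 595*759^2 = 342768196 - 342768195 = 1, so (x, y) = (18514, 759) solves the equation, and by the theorem it is the least positive solution.

(x, y) = (18514, 759)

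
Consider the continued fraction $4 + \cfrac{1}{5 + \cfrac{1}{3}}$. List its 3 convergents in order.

Using the convergent recurrence p_i = a_i*p_{i-1} + p_{i-2}, q_i = a_i*q_{i-1} + q_{i-2} with p_{-2}=0, p_{-1}=1, q_{-2}=1, q_{-1}=0:
  i=0: a_0=4, p_0 = 4*1 + 0 = 4, q_0 = 4*0 + 1 = 1.
  i=1: a_1=5, p_1 = 5*4 + 1 = 21, q_1 = 5*1 + 0 = 5.
  i=2: a_2=3, p_2 = 3*21 + 4 = 67, q_2 = 3*5 + 1 = 16.

4/1, 21/5, 67/16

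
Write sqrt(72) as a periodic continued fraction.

[8; (2, 16)]

Write x_i = (sqrt(72) + m_i)/d_i with (m_0, d_0) = (0, 1). a_0 = floor(sqrt(72)) = 8, since 8^2 = 64 <= 72 < 81 = 9^2.
Iterate m_{i+1} = d_i*a_i - m_i, d_{i+1} = (72 - m_{i+1}^2)/d_i, a_{i+1} = floor((a_0 + m_{i+1})/d_{i+1}):
  m_1 = 1*8 - 0 = 8, d_1 = (72 - 8^2)/1 = 8/1 = 8, a_1 = floor((8 + 8)/8) = 2.
  m_2 = 8*2 - 8 = 8, d_2 = (72 - 8^2)/8 = 8/8 = 1, a_2 = floor((8 + 8)/1) = 16.
  m_3 = 1*16 - 8 = 8, d_3 = (72 - 8^2)/1 = 8/1 = 8: (m_3, d_3) = (m_1, d_1) = (8, 8), so from here the quotients repeat a_1, a_2; the period length is 2.
Hence the expansion of sqrt(72) is a_0 = 8 followed by the repeating block 2, 16 (period 2).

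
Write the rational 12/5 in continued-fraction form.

[2; 2, 2]

Run the Euclidean algorithm on 12 and 5; the successive quotients are the partial quotients a_0, a_1, ... (each step inverts the fractional part left over by the previous one):
  12 = 2*5 + 2, so a_0 = 2.
  5 = 2*2 + 1, so a_1 = 2.
  2 = 2*1 + 0, so a_2 = 2.
The remainder reaches 0 after 3 divisions, so the expansion has 3 partial quotients, read off in order.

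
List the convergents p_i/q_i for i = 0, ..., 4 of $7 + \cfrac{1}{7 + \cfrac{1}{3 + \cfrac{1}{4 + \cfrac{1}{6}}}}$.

7/1, 50/7, 157/22, 678/95, 4225/592

Using the convergent recurrence p_i = a_i*p_{i-1} + p_{i-2}, q_i = a_i*q_{i-1} + q_{i-2} with p_{-2}=0, p_{-1}=1, q_{-2}=1, q_{-1}=0:
  i=0: a_0=7, p_0 = 7*1 + 0 = 7, q_0 = 7*0 + 1 = 1.
  i=1: a_1=7, p_1 = 7*7 + 1 = 50, q_1 = 7*1 + 0 = 7.
  i=2: a_2=3, p_2 = 3*50 + 7 = 157, q_2 = 3*7 + 1 = 22.
  i=3: a_3=4, p_3 = 4*157 + 50 = 678, q_3 = 4*22 + 7 = 95.
  i=4: a_4=6, p_4 = 6*678 + 157 = 4225, q_4 = 6*95 + 22 = 592.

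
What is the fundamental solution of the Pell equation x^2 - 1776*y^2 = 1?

(x, y) = (295, 7)

First expand sqrt(1776) as a continued fraction. With x_i = (sqrt(1776) + m_i)/d_i and (m_0, d_0) = (0, 1): a_0 = floor(sqrt(1776)) = 42, since 42^2 = 1764 <= 1776 < 1849 = 43^2.
Iterate m_{i+1} = d_i*a_i - m_i, d_{i+1} = (1776 - m_{i+1}^2)/d_i, a_{i+1} = floor((a_0 + m_{i+1})/d_{i+1}):
  m_1 = 1*42 - 0 = 42, d_1 = (1776 - 42^2)/1 = 12/1 = 12, a_1 = floor((42 + 42)/12) = 7.
  m_2 = 12*7 - 42 = 42, d_2 = (1776 - 42^2)/12 = 12/12 = 1, a_2 = floor((42 + 42)/1) = 84.
  m_3 = 1*84 - 42 = 42, d_3 = (1776 - 42^2)/1 = 12/1 = 12: (m_3, d_3) = (m_1, d_1) = (42, 12), so from here the quotients repeat a_1, a_2; the period length is 2.
So sqrt(1776) = [42; (7, 84)] with period length k = 2.
k is even, so the fundamental solution of x^2 - 1776y^2 = 1 is (p_{k-1}, q_{k-1}) = (p_1, q_1); compute convergents through index 1.
Convergents (p_i = a_i*p_{i-1} + p_{i-2}, q_i = a_i*q_{i-1} + q_{i-2} with p_{-2}=0, p_{-1}=1, q_{-2}=1, q_{-1}=0):
  i=0: a_0=42, p_0 = 42*1 + 0 = 42, q_0 = 42*0 + 1 = 1.
  i=1: a_1=7, p_1 = 7*42 + 1 = 295, q_1 = 7*1 + 0 = 7.
Check: 295^2 - 1776*7^2 = 87025 - 87024 = 1, so (x, y) = (295, 7) solves the equation, and by the theorem it is the least positive solution.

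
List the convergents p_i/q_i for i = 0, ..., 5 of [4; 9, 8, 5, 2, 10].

Using the convergent recurrence p_i = a_i*p_{i-1} + p_{i-2}, q_i = a_i*q_{i-1} + q_{i-2} with p_{-2}=0, p_{-1}=1, q_{-2}=1, q_{-1}=0:
  i=0: a_0=4, p_0 = 4*1 + 0 = 4, q_0 = 4*0 + 1 = 1.
  i=1: a_1=9, p_1 = 9*4 + 1 = 37, q_1 = 9*1 + 0 = 9.
  i=2: a_2=8, p_2 = 8*37 + 4 = 300, q_2 = 8*9 + 1 = 73.
  i=3: a_3=5, p_3 = 5*300 + 37 = 1537, q_3 = 5*73 + 9 = 374.
  i=4: a_4=2, p_4 = 2*1537 + 300 = 3374, q_4 = 2*374 + 73 = 821.
  i=5: a_5=10, p_5 = 10*3374 + 1537 = 35277, q_5 = 10*821 + 374 = 8584.

4/1, 37/9, 300/73, 1537/374, 3374/821, 35277/8584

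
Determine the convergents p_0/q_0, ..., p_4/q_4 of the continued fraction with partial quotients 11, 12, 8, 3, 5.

Using the convergent recurrence p_i = a_i*p_{i-1} + p_{i-2}, q_i = a_i*q_{i-1} + q_{i-2} with p_{-2}=0, p_{-1}=1, q_{-2}=1, q_{-1}=0:
  i=0: a_0=11, p_0 = 11*1 + 0 = 11, q_0 = 11*0 + 1 = 1.
  i=1: a_1=12, p_1 = 12*11 + 1 = 133, q_1 = 12*1 + 0 = 12.
  i=2: a_2=8, p_2 = 8*133 + 11 = 1075, q_2 = 8*12 + 1 = 97.
  i=3: a_3=3, p_3 = 3*1075 + 133 = 3358, q_3 = 3*97 + 12 = 303.
  i=4: a_4=5, p_4 = 5*3358 + 1075 = 17865, q_4 = 5*303 + 97 = 1612.

11/1, 133/12, 1075/97, 3358/303, 17865/1612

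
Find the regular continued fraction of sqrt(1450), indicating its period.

Write x_i = (sqrt(1450) + m_i)/d_i with (m_0, d_0) = (0, 1). a_0 = floor(sqrt(1450)) = 38, since 38^2 = 1444 <= 1450 < 1521 = 39^2.
Iterate m_{i+1} = d_i*a_i - m_i, d_{i+1} = (1450 - m_{i+1}^2)/d_i, a_{i+1} = floor((a_0 + m_{i+1})/d_{i+1}):
  m_1 = 1*38 - 0 = 38, d_1 = (1450 - 38^2)/1 = 6/1 = 6, a_1 = floor((38 + 38)/6) = 12.
  m_2 = 6*12 - 38 = 34, d_2 = (1450 - 34^2)/6 = 294/6 = 49, a_2 = floor((38 + 34)/49) = 1.
  m_3 = 49*1 - 34 = 15, d_3 = (1450 - 15^2)/49 = 1225/49 = 25, a_3 = floor((38 + 15)/25) = 2.
  m_4 = 25*2 - 15 = 35, d_4 = (1450 - 35^2)/25 = 225/25 = 9, a_4 = floor((38 + 35)/9) = 8.
  m_5 = 9*8 - 35 = 37, d_5 = (1450 - 37^2)/9 = 81/9 = 9, a_5 = floor((38 + 37)/9) = 8.
  m_6 = 9*8 - 37 = 35, d_6 = (1450 - 35^2)/9 = 225/9 = 25, a_6 = floor((38 + 35)/25) = 2.
  m_7 = 25*2 - 35 = 15, d_7 = (1450 - 15^2)/25 = 1225/25 = 49, a_7 = floor((38 + 15)/49) = 1.
  m_8 = 49*1 - 15 = 34, d_8 = (1450 - 34^2)/49 = 294/49 = 6, a_8 = floor((38 + 34)/6) = 12.
  m_9 = 6*12 - 34 = 38, d_9 = (1450 - 38^2)/6 = 6/6 = 1, a_9 = floor((38 + 38)/1) = 76.
  m_10 = 1*76 - 38 = 38, d_10 = (1450 - 38^2)/1 = 6/1 = 6: (m_10, d_10) = (m_1, d_1) = (38, 6), so from here the quotients repeat a_1, ..., a_9; the period length is 9.
Hence the expansion of sqrt(1450) is a_0 = 38 followed by the repeating block 12, 1, 2, 8, 8, 2, 1, 12, 76 (period 9).

[38; (12, 1, 2, 8, 8, 2, 1, 12, 76)]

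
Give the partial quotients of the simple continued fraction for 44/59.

[0; 1, 2, 1, 14]

Run the Euclidean algorithm on 44 and 59; the successive quotients are the partial quotients a_0, a_1, ... (each step inverts the fractional part left over by the previous one):
  44 = 0*59 + 44, so a_0 = 0.
  59 = 1*44 + 15, so a_1 = 1.
  44 = 2*15 + 14, so a_2 = 2.
  15 = 1*14 + 1, so a_3 = 1.
  14 = 14*1 + 0, so a_4 = 14.
The remainder reaches 0 after 5 divisions, so the expansion has 5 partial quotients, read off in order.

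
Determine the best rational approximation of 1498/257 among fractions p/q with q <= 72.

Expand x = 1498/257 as a continued fraction with the Euclidean algorithm:
  1498 = 5*257 + 213, so a_0 = 5.
  257 = 1*213 + 44, so a_1 = 1.
  213 = 4*44 + 37, so a_2 = 4.
  44 = 1*37 + 7, so a_3 = 1.
  37 = 5*7 + 2, so a_4 = 5.
  7 = 3*2 + 1, so a_5 = 3.
  2 = 2*1 + 0, so a_6 = 2.
so x = [5; 1, 4, 1, 5, 3, 2].
Convergents (p_i = a_i*p_{i-1} + p_{i-2}, q_i = a_i*q_{i-1} + q_{i-2} with p_{-2}=0, p_{-1}=1, q_{-2}=1, q_{-1}=0), until the denominator exceeds 72:
  i=0: a_0=5, p_0 = 5*1 + 0 = 5, q_0 = 5*0 + 1 = 1.
  i=1: a_1=1, p_1 = 1*5 + 1 = 6, q_1 = 1*1 + 0 = 1.
  i=2: a_2=4, p_2 = 4*6 + 5 = 29, q_2 = 4*1 + 1 = 5.
  i=3: a_3=1, p_3 = 1*29 + 6 = 35, q_3 = 1*5 + 1 = 6.
  i=4: a_4=5, p_4 = 5*35 + 29 = 204, q_4 = 5*6 + 5 = 35.
  i=5: a_5=3, p_5 = 3*204 + 35 = 647, q_5 = 3*35 + 6 = 111.
q_5 = 111 > 72, so the last convergent with denominator <= 72 is p_4/q_4 = 204/35.
The closest fraction with denominator <= 72 is either p_4/q_4 or the intermediate fraction (k*p_4 + p_3)/(k*q_4 + q_3) with the largest k >= 1 whose denominator stays <= 72; these approach x as k grows, and every other convergent or intermediate fraction in range is farther away.
Largest k: floor((72 - q_3)/q_4) = floor((72 - 6)/35) = 1.
That gives (1*204 + 35)/(1*35 + 6) = 239/41.
Compare the errors: |x - 204/35| = |1498*35 - 204*257|/(257*35) = 2/8995, and |x - 239/41| = |1498*41 - 239*257|/(257*41) = 5/10537.
Cross-multiplying, 2*10537 = 21074 < 44975 = 5*8995, so 2/8995 is smaller: the convergent 204/35 is closer to x than 239/41.

204/35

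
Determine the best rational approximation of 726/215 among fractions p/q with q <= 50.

Expand x = 726/215 as a continued fraction with the Euclidean algorithm:
  726 = 3*215 + 81, so a_0 = 3.
  215 = 2*81 + 53, so a_1 = 2.
  81 = 1*53 + 28, so a_2 = 1.
  53 = 1*28 + 25, so a_3 = 1.
  28 = 1*25 + 3, so a_4 = 1.
  25 = 8*3 + 1, so a_5 = 8.
  3 = 3*1 + 0, so a_6 = 3.
so x = [3; 2, 1, 1, 1, 8, 3].
Convergents (p_i = a_i*p_{i-1} + p_{i-2}, q_i = a_i*q_{i-1} + q_{i-2} with p_{-2}=0, p_{-1}=1, q_{-2}=1, q_{-1}=0), until the denominator exceeds 50:
  i=0: a_0=3, p_0 = 3*1 + 0 = 3, q_0 = 3*0 + 1 = 1.
  i=1: a_1=2, p_1 = 2*3 + 1 = 7, q_1 = 2*1 + 0 = 2.
  i=2: a_2=1, p_2 = 1*7 + 3 = 10, q_2 = 1*2 + 1 = 3.
  i=3: a_3=1, p_3 = 1*10 + 7 = 17, q_3 = 1*3 + 2 = 5.
  i=4: a_4=1, p_4 = 1*17 + 10 = 27, q_4 = 1*5 + 3 = 8.
  i=5: a_5=8, p_5 = 8*27 + 17 = 233, q_5 = 8*8 + 5 = 69.
q_5 = 69 > 50, so the last convergent with denominator <= 50 is p_4/q_4 = 27/8.
The closest fraction with denominator <= 50 is either p_4/q_4 or the intermediate fraction (k*p_4 + p_3)/(k*q_4 + q_3) with the largest k >= 1 whose denominator stays <= 50; these approach x as k grows, and every other convergent or intermediate fraction in range is farther away.
Largest k: floor((50 - q_3)/q_4) = floor((50 - 5)/8) = 5.
That gives (5*27 + 17)/(5*8 + 5) = 152/45.
Compare the errors: |x - 27/8| = |726*8 - 27*215|/(215*8) = 3/1720, and |x - 152/45| = |726*45 - 152*215|/(215*45) = 10/9675.
Cross-multiplying, 10*1720 = 17200 < 29025 = 3*9675, so 10/9675 is smaller: the intermediate fraction 152/45 is closer to x than 27/8.

152/45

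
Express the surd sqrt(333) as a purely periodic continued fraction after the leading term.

[18; (4, 36)]

Write x_i = (sqrt(333) + m_i)/d_i with (m_0, d_0) = (0, 1). a_0 = floor(sqrt(333)) = 18, since 18^2 = 324 <= 333 < 361 = 19^2.
Iterate m_{i+1} = d_i*a_i - m_i, d_{i+1} = (333 - m_{i+1}^2)/d_i, a_{i+1} = floor((a_0 + m_{i+1})/d_{i+1}):
  m_1 = 1*18 - 0 = 18, d_1 = (333 - 18^2)/1 = 9/1 = 9, a_1 = floor((18 + 18)/9) = 4.
  m_2 = 9*4 - 18 = 18, d_2 = (333 - 18^2)/9 = 9/9 = 1, a_2 = floor((18 + 18)/1) = 36.
  m_3 = 1*36 - 18 = 18, d_3 = (333 - 18^2)/1 = 9/1 = 9: (m_3, d_3) = (m_1, d_1) = (18, 9), so from here the quotients repeat a_1, a_2; the period length is 2.
Hence the expansion of sqrt(333) is a_0 = 18 followed by the repeating block 4, 36 (period 2).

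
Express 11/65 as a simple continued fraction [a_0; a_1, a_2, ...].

[0; 5, 1, 10]

Run the Euclidean algorithm on 11 and 65; the successive quotients are the partial quotients a_0, a_1, ... (each step inverts the fractional part left over by the previous one):
  11 = 0*65 + 11, so a_0 = 0.
  65 = 5*11 + 10, so a_1 = 5.
  11 = 1*10 + 1, so a_2 = 1.
  10 = 10*1 + 0, so a_3 = 10.
The remainder reaches 0 after 4 divisions, so the expansion has 4 partial quotients, read off in order.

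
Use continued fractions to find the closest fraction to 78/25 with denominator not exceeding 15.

25/8

Expand x = 78/25 as a continued fraction with the Euclidean algorithm:
  78 = 3*25 + 3, so a_0 = 3.
  25 = 8*3 + 1, so a_1 = 8.
  3 = 3*1 + 0, so a_2 = 3.
so x = [3; 8, 3].
Convergents (p_i = a_i*p_{i-1} + p_{i-2}, q_i = a_i*q_{i-1} + q_{i-2} with p_{-2}=0, p_{-1}=1, q_{-2}=1, q_{-1}=0), until the denominator exceeds 15:
  i=0: a_0=3, p_0 = 3*1 + 0 = 3, q_0 = 3*0 + 1 = 1.
  i=1: a_1=8, p_1 = 8*3 + 1 = 25, q_1 = 8*1 + 0 = 8.
  i=2: a_2=3, p_2 = 3*25 + 3 = 78, q_2 = 3*8 + 1 = 25.
q_2 = 25 > 15, so the last convergent with denominator <= 15 is p_1/q_1 = 25/8.
The closest fraction with denominator <= 15 is either p_1/q_1 or the intermediate fraction (k*p_1 + p_0)/(k*q_1 + q_0) with the largest k >= 1 whose denominator stays <= 15; these approach x as k grows, and every other convergent or intermediate fraction in range is farther away.
Largest k: floor((15 - q_0)/q_1) = floor((15 - 1)/8) = 1.
That gives (1*25 + 3)/(1*8 + 1) = 28/9.
Compare the errors: |x - 25/8| = |78*8 - 25*25|/(25*8) = 1/200, and |x - 28/9| = |78*9 - 28*25|/(25*9) = 2/225.
Cross-multiplying, 1*225 = 225 < 400 = 2*200, so 1/200 is smaller: the convergent 25/8 is closer to x than 28/9.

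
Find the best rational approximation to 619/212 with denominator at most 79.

Expand x = 619/212 as a continued fraction with the Euclidean algorithm:
  619 = 2*212 + 195, so a_0 = 2.
  212 = 1*195 + 17, so a_1 = 1.
  195 = 11*17 + 8, so a_2 = 11.
  17 = 2*8 + 1, so a_3 = 2.
  8 = 8*1 + 0, so a_4 = 8.
so x = [2; 1, 11, 2, 8].
Convergents (p_i = a_i*p_{i-1} + p_{i-2}, q_i = a_i*q_{i-1} + q_{i-2} with p_{-2}=0, p_{-1}=1, q_{-2}=1, q_{-1}=0), until the denominator exceeds 79:
  i=0: a_0=2, p_0 = 2*1 + 0 = 2, q_0 = 2*0 + 1 = 1.
  i=1: a_1=1, p_1 = 1*2 + 1 = 3, q_1 = 1*1 + 0 = 1.
  i=2: a_2=11, p_2 = 11*3 + 2 = 35, q_2 = 11*1 + 1 = 12.
  i=3: a_3=2, p_3 = 2*35 + 3 = 73, q_3 = 2*12 + 1 = 25.
  i=4: a_4=8, p_4 = 8*73 + 35 = 619, q_4 = 8*25 + 12 = 212.
q_4 = 212 > 79, so the last convergent with denominator <= 79 is p_3/q_3 = 73/25.
The closest fraction with denominator <= 79 is either p_3/q_3 or the intermediate fraction (k*p_3 + p_2)/(k*q_3 + q_2) with the largest k >= 1 whose denominator stays <= 79; these approach x as k grows, and every other convergent or intermediate fraction in range is farther away.
Largest k: floor((79 - q_2)/q_3) = floor((79 - 12)/25) = 2.
That gives (2*73 + 35)/(2*25 + 12) = 181/62.
Compare the errors: |x - 73/25| = |619*25 - 73*212|/(212*25) = 1/5300, and |x - 181/62| = |619*62 - 181*212|/(212*62) = 6/13144.
Cross-multiplying, 1*13144 = 13144 < 31800 = 6*5300, so 1/5300 is smaller: the convergent 73/25 is closer to x than 181/62.

73/25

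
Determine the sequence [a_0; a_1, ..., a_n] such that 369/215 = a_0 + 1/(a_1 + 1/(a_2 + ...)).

Run the Euclidean algorithm on 369 and 215; the successive quotients are the partial quotients a_0, a_1, ... (each step inverts the fractional part left over by the previous one):
  369 = 1*215 + 154, so a_0 = 1.
  215 = 1*154 + 61, so a_1 = 1.
  154 = 2*61 + 32, so a_2 = 2.
  61 = 1*32 + 29, so a_3 = 1.
  32 = 1*29 + 3, so a_4 = 1.
  29 = 9*3 + 2, so a_5 = 9.
  3 = 1*2 + 1, so a_6 = 1.
  2 = 2*1 + 0, so a_7 = 2.
The remainder reaches 0 after 8 divisions, so the expansion has 8 partial quotients, read off in order.

[1; 1, 2, 1, 1, 9, 1, 2]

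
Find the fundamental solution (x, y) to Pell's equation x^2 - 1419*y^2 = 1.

First expand sqrt(1419) as a continued fraction. With x_i = (sqrt(1419) + m_i)/d_i and (m_0, d_0) = (0, 1): a_0 = floor(sqrt(1419)) = 37, since 37^2 = 1369 <= 1419 < 1444 = 38^2.
Iterate m_{i+1} = d_i*a_i - m_i, d_{i+1} = (1419 - m_{i+1}^2)/d_i, a_{i+1} = floor((a_0 + m_{i+1})/d_{i+1}):
  m_1 = 1*37 - 0 = 37, d_1 = (1419 - 37^2)/1 = 50/1 = 50, a_1 = floor((37 + 37)/50) = 1.
  m_2 = 50*1 - 37 = 13, d_2 = (1419 - 13^2)/50 = 1250/50 = 25, a_2 = floor((37 + 13)/25) = 2.
  m_3 = 25*2 - 13 = 37, d_3 = (1419 - 37^2)/25 = 50/25 = 2, a_3 = floor((37 + 37)/2) = 37.
  m_4 = 2*37 - 37 = 37, d_4 = (1419 - 37^2)/2 = 50/2 = 25, a_4 = floor((37 + 37)/25) = 2.
  m_5 = 25*2 - 37 = 13, d_5 = (1419 - 13^2)/25 = 1250/25 = 50, a_5 = floor((37 + 13)/50) = 1.
  m_6 = 50*1 - 13 = 37, d_6 = (1419 - 37^2)/50 = 50/50 = 1, a_6 = floor((37 + 37)/1) = 74.
  m_7 = 1*74 - 37 = 37, d_7 = (1419 - 37^2)/1 = 50/1 = 50: (m_7, d_7) = (m_1, d_1) = (37, 50), so from here the quotients repeat a_1, ..., a_6; the period length is 6.
So sqrt(1419) = [37; (1, 2, 37, 2, 1, 74)] with period length k = 6.
k is even, so the fundamental solution of x^2 - 1419y^2 = 1 is (p_{k-1}, q_{k-1}) = (p_5, q_5); compute convergents through index 5.
Convergents (p_i = a_i*p_{i-1} + p_{i-2}, q_i = a_i*q_{i-1} + q_{i-2} with p_{-2}=0, p_{-1}=1, q_{-2}=1, q_{-1}=0):
  i=0: a_0=37, p_0 = 37*1 + 0 = 37, q_0 = 37*0 + 1 = 1.
  i=1: a_1=1, p_1 = 1*37 + 1 = 38, q_1 = 1*1 + 0 = 1.
  i=2: a_2=2, p_2 = 2*38 + 37 = 113, q_2 = 2*1 + 1 = 3.
  i=3: a_3=37, p_3 = 37*113 + 38 = 4219, q_3 = 37*3 + 1 = 112.
  i=4: a_4=2, p_4 = 2*4219 + 113 = 8551, q_4 = 2*112 + 3 = 227.
  i=5: a_5=1, p_5 = 1*8551 + 4219 = 12770, q_5 = 1*227 + 112 = 339.
Check: 12770^2 - 1419*339^2 = 163072900 - 163072899 = 1, so (x, y) = (12770, 339) solves the equation, and by the theorem it is the least positive solution.

(x, y) = (12770, 339)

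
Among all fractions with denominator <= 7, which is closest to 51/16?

16/5

Expand x = 51/16 as a continued fraction with the Euclidean algorithm:
  51 = 3*16 + 3, so a_0 = 3.
  16 = 5*3 + 1, so a_1 = 5.
  3 = 3*1 + 0, so a_2 = 3.
so x = [3; 5, 3].
Convergents (p_i = a_i*p_{i-1} + p_{i-2}, q_i = a_i*q_{i-1} + q_{i-2} with p_{-2}=0, p_{-1}=1, q_{-2}=1, q_{-1}=0), until the denominator exceeds 7:
  i=0: a_0=3, p_0 = 3*1 + 0 = 3, q_0 = 3*0 + 1 = 1.
  i=1: a_1=5, p_1 = 5*3 + 1 = 16, q_1 = 5*1 + 0 = 5.
  i=2: a_2=3, p_2 = 3*16 + 3 = 51, q_2 = 3*5 + 1 = 16.
q_2 = 16 > 7, so the last convergent with denominator <= 7 is p_1/q_1 = 16/5.
The closest fraction with denominator <= 7 is either p_1/q_1 or the intermediate fraction (k*p_1 + p_0)/(k*q_1 + q_0) with the largest k >= 1 whose denominator stays <= 7; these approach x as k grows, and every other convergent or intermediate fraction in range is farther away.
Largest k: floor((7 - q_0)/q_1) = floor((7 - 1)/5) = 1.
That gives (1*16 + 3)/(1*5 + 1) = 19/6.
Compare the errors: |x - 16/5| = |51*5 - 16*16|/(16*5) = 1/80, and |x - 19/6| = |51*6 - 19*16|/(16*6) = 2/96.
Cross-multiplying, 1*96 = 96 < 160 = 2*80, so 1/80 is smaller: the convergent 16/5 is closer to x than 19/6.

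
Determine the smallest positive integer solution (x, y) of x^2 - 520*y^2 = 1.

(x, y) = (6499, 285)

First expand sqrt(520) as a continued fraction. With x_i = (sqrt(520) + m_i)/d_i and (m_0, d_0) = (0, 1): a_0 = floor(sqrt(520)) = 22, since 22^2 = 484 <= 520 < 529 = 23^2.
Iterate m_{i+1} = d_i*a_i - m_i, d_{i+1} = (520 - m_{i+1}^2)/d_i, a_{i+1} = floor((a_0 + m_{i+1})/d_{i+1}):
  m_1 = 1*22 - 0 = 22, d_1 = (520 - 22^2)/1 = 36/1 = 36, a_1 = floor((22 + 22)/36) = 1.
  m_2 = 36*1 - 22 = 14, d_2 = (520 - 14^2)/36 = 324/36 = 9, a_2 = floor((22 + 14)/9) = 4.
  m_3 = 9*4 - 14 = 22, d_3 = (520 - 22^2)/9 = 36/9 = 4, a_3 = floor((22 + 22)/4) = 11.
  m_4 = 4*11 - 22 = 22, d_4 = (520 - 22^2)/4 = 36/4 = 9, a_4 = floor((22 + 22)/9) = 4.
  m_5 = 9*4 - 22 = 14, d_5 = (520 - 14^2)/9 = 324/9 = 36, a_5 = floor((22 + 14)/36) = 1.
  m_6 = 36*1 - 14 = 22, d_6 = (520 - 22^2)/36 = 36/36 = 1, a_6 = floor((22 + 22)/1) = 44.
  m_7 = 1*44 - 22 = 22, d_7 = (520 - 22^2)/1 = 36/1 = 36: (m_7, d_7) = (m_1, d_1) = (22, 36), so from here the quotients repeat a_1, ..., a_6; the period length is 6.
So sqrt(520) = [22; (1, 4, 11, 4, 1, 44)] with period length k = 6.
k is even, so the fundamental solution of x^2 - 520y^2 = 1 is (p_{k-1}, q_{k-1}) = (p_5, q_5); compute convergents through index 5.
Convergents (p_i = a_i*p_{i-1} + p_{i-2}, q_i = a_i*q_{i-1} + q_{i-2} with p_{-2}=0, p_{-1}=1, q_{-2}=1, q_{-1}=0):
  i=0: a_0=22, p_0 = 22*1 + 0 = 22, q_0 = 22*0 + 1 = 1.
  i=1: a_1=1, p_1 = 1*22 + 1 = 23, q_1 = 1*1 + 0 = 1.
  i=2: a_2=4, p_2 = 4*23 + 22 = 114, q_2 = 4*1 + 1 = 5.
  i=3: a_3=11, p_3 = 11*114 + 23 = 1277, q_3 = 11*5 + 1 = 56.
  i=4: a_4=4, p_4 = 4*1277 + 114 = 5222, q_4 = 4*56 + 5 = 229.
  i=5: a_5=1, p_5 = 1*5222 + 1277 = 6499, q_5 = 1*229 + 56 = 285.
Check: 6499^2 - 520*285^2 = 42237001 - 42237000 = 1, so (x, y) = (6499, 285) solves the equation, and by the theorem it is the least positive solution.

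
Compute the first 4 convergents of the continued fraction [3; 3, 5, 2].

3/1, 10/3, 53/16, 116/35

Using the convergent recurrence p_i = a_i*p_{i-1} + p_{i-2}, q_i = a_i*q_{i-1} + q_{i-2} with p_{-2}=0, p_{-1}=1, q_{-2}=1, q_{-1}=0:
  i=0: a_0=3, p_0 = 3*1 + 0 = 3, q_0 = 3*0 + 1 = 1.
  i=1: a_1=3, p_1 = 3*3 + 1 = 10, q_1 = 3*1 + 0 = 3.
  i=2: a_2=5, p_2 = 5*10 + 3 = 53, q_2 = 5*3 + 1 = 16.
  i=3: a_3=2, p_3 = 2*53 + 10 = 116, q_3 = 2*16 + 3 = 35.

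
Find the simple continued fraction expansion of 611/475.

[1; 3, 2, 33, 2]

Run the Euclidean algorithm on 611 and 475; the successive quotients are the partial quotients a_0, a_1, ... (each step inverts the fractional part left over by the previous one):
  611 = 1*475 + 136, so a_0 = 1.
  475 = 3*136 + 67, so a_1 = 3.
  136 = 2*67 + 2, so a_2 = 2.
  67 = 33*2 + 1, so a_3 = 33.
  2 = 2*1 + 0, so a_4 = 2.
The remainder reaches 0 after 5 divisions, so the expansion has 5 partial quotients, read off in order.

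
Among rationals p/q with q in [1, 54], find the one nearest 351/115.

Expand x = 351/115 as a continued fraction with the Euclidean algorithm:
  351 = 3*115 + 6, so a_0 = 3.
  115 = 19*6 + 1, so a_1 = 19.
  6 = 6*1 + 0, so a_2 = 6.
so x = [3; 19, 6].
Convergents (p_i = a_i*p_{i-1} + p_{i-2}, q_i = a_i*q_{i-1} + q_{i-2} with p_{-2}=0, p_{-1}=1, q_{-2}=1, q_{-1}=0), until the denominator exceeds 54:
  i=0: a_0=3, p_0 = 3*1 + 0 = 3, q_0 = 3*0 + 1 = 1.
  i=1: a_1=19, p_1 = 19*3 + 1 = 58, q_1 = 19*1 + 0 = 19.
  i=2: a_2=6, p_2 = 6*58 + 3 = 351, q_2 = 6*19 + 1 = 115.
q_2 = 115 > 54, so the last convergent with denominator <= 54 is p_1/q_1 = 58/19.
The closest fraction with denominator <= 54 is either p_1/q_1 or the intermediate fraction (k*p_1 + p_0)/(k*q_1 + q_0) with the largest k >= 1 whose denominator stays <= 54; these approach x as k grows, and every other convergent or intermediate fraction in range is farther away.
Largest k: floor((54 - q_0)/q_1) = floor((54 - 1)/19) = 2.
That gives (2*58 + 3)/(2*19 + 1) = 119/39.
Compare the errors: |x - 58/19| = |351*19 - 58*115|/(115*19) = 1/2185, and |x - 119/39| = |351*39 - 119*115|/(115*39) = 4/4485.
Cross-multiplying, 1*4485 = 4485 < 8740 = 4*2185, so 1/2185 is smaller: the convergent 58/19 is closer to x than 119/39.

58/19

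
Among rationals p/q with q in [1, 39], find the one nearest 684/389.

51/29

Expand x = 684/389 as a continued fraction with the Euclidean algorithm:
  684 = 1*389 + 295, so a_0 = 1.
  389 = 1*295 + 94, so a_1 = 1.
  295 = 3*94 + 13, so a_2 = 3.
  94 = 7*13 + 3, so a_3 = 7.
  13 = 4*3 + 1, so a_4 = 4.
  3 = 3*1 + 0, so a_5 = 3.
so x = [1; 1, 3, 7, 4, 3].
Convergents (p_i = a_i*p_{i-1} + p_{i-2}, q_i = a_i*q_{i-1} + q_{i-2} with p_{-2}=0, p_{-1}=1, q_{-2}=1, q_{-1}=0), until the denominator exceeds 39:
  i=0: a_0=1, p_0 = 1*1 + 0 = 1, q_0 = 1*0 + 1 = 1.
  i=1: a_1=1, p_1 = 1*1 + 1 = 2, q_1 = 1*1 + 0 = 1.
  i=2: a_2=3, p_2 = 3*2 + 1 = 7, q_2 = 3*1 + 1 = 4.
  i=3: a_3=7, p_3 = 7*7 + 2 = 51, q_3 = 7*4 + 1 = 29.
  i=4: a_4=4, p_4 = 4*51 + 7 = 211, q_4 = 4*29 + 4 = 120.
q_4 = 120 > 39, so the last convergent with denominator <= 39 is p_3/q_3 = 51/29.
The closest fraction with denominator <= 39 is either p_3/q_3 or the intermediate fraction (k*p_3 + p_2)/(k*q_3 + q_2) with the largest k >= 1 whose denominator stays <= 39; these approach x as k grows, and every other convergent or intermediate fraction in range is farther away.
Largest k: floor((39 - q_2)/q_3) = floor((39 - 4)/29) = 1.
That gives (1*51 + 7)/(1*29 + 4) = 58/33.
Compare the errors: |x - 51/29| = |684*29 - 51*389|/(389*29) = 3/11281, and |x - 58/33| = |684*33 - 58*389|/(389*33) = 10/12837.
Cross-multiplying, 3*12837 = 38511 < 112810 = 10*11281, so 3/11281 is smaller: the convergent 51/29 is closer to x than 58/33.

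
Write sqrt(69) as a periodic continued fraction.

Write x_i = (sqrt(69) + m_i)/d_i with (m_0, d_0) = (0, 1). a_0 = floor(sqrt(69)) = 8, since 8^2 = 64 <= 69 < 81 = 9^2.
Iterate m_{i+1} = d_i*a_i - m_i, d_{i+1} = (69 - m_{i+1}^2)/d_i, a_{i+1} = floor((a_0 + m_{i+1})/d_{i+1}):
  m_1 = 1*8 - 0 = 8, d_1 = (69 - 8^2)/1 = 5/1 = 5, a_1 = floor((8 + 8)/5) = 3.
  m_2 = 5*3 - 8 = 7, d_2 = (69 - 7^2)/5 = 20/5 = 4, a_2 = floor((8 + 7)/4) = 3.
  m_3 = 4*3 - 7 = 5, d_3 = (69 - 5^2)/4 = 44/4 = 11, a_3 = floor((8 + 5)/11) = 1.
  m_4 = 11*1 - 5 = 6, d_4 = (69 - 6^2)/11 = 33/11 = 3, a_4 = floor((8 + 6)/3) = 4.
  m_5 = 3*4 - 6 = 6, d_5 = (69 - 6^2)/3 = 33/3 = 11, a_5 = floor((8 + 6)/11) = 1.
  m_6 = 11*1 - 6 = 5, d_6 = (69 - 5^2)/11 = 44/11 = 4, a_6 = floor((8 + 5)/4) = 3.
  m_7 = 4*3 - 5 = 7, d_7 = (69 - 7^2)/4 = 20/4 = 5, a_7 = floor((8 + 7)/5) = 3.
  m_8 = 5*3 - 7 = 8, d_8 = (69 - 8^2)/5 = 5/5 = 1, a_8 = floor((8 + 8)/1) = 16.
  m_9 = 1*16 - 8 = 8, d_9 = (69 - 8^2)/1 = 5/1 = 5: (m_9, d_9) = (m_1, d_1) = (8, 5), so from here the quotients repeat a_1, ..., a_8; the period length is 8.
Hence the expansion of sqrt(69) is a_0 = 8 followed by the repeating block 3, 3, 1, 4, 1, 3, 3, 16 (period 8).

[8; (3, 3, 1, 4, 1, 3, 3, 16)]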